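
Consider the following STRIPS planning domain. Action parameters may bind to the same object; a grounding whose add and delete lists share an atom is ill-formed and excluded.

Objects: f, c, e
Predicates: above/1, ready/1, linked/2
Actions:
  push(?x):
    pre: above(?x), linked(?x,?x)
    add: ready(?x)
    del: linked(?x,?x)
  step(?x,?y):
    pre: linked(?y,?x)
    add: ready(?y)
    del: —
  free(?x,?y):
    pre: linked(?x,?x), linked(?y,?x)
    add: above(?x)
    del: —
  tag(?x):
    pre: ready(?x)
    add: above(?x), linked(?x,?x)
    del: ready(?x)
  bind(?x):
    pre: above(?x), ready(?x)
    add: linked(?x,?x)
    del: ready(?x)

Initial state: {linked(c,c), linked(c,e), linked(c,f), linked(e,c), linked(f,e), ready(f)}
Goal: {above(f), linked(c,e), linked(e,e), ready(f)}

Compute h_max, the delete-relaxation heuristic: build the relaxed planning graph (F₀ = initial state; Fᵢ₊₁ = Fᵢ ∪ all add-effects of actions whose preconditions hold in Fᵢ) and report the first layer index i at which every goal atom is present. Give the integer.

2

F0 = init (6 atoms)
F1 = F0 ∪ {above(c), above(f), linked(f,f), ready(c), ready(e)}  (11 atoms)
F2 = F1 ∪ {above(e), linked(e,e)}  (13 atoms)
goal ⊆ F2  ⇒  h_max = 2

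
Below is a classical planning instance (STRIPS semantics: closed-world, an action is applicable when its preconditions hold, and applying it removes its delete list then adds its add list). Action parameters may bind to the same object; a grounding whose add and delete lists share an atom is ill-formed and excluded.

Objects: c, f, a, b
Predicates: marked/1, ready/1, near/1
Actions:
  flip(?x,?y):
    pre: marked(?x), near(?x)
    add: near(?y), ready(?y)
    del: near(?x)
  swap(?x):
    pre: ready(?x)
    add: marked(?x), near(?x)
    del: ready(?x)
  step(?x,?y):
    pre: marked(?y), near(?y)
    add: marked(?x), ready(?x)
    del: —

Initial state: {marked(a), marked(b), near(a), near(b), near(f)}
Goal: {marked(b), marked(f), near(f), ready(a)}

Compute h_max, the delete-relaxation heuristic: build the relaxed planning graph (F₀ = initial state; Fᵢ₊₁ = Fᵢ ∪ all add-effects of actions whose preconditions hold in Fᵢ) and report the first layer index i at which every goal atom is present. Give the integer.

F0 = init (5 atoms)
F1 = F0 ∪ {marked(c), marked(f), near(c), ready(a), ready(b), ready(c), ready(f)}  (12 atoms)
goal ⊆ F1  ⇒  h_max = 1

1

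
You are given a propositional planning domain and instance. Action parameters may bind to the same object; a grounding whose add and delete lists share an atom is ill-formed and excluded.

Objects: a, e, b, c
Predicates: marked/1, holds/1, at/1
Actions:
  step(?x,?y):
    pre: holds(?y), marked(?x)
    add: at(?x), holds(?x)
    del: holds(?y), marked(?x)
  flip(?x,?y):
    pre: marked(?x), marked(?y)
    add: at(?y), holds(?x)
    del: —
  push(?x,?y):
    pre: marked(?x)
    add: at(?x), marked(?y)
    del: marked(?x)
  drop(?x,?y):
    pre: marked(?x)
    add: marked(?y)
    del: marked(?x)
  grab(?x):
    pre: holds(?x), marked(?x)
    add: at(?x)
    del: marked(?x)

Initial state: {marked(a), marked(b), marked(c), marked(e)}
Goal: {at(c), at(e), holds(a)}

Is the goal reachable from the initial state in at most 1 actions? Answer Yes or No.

1. flip(a,e)  →  {at(e), holds(a), marked(a), marked(b), marked(c), marked(e)}
2. flip(a,c)  →  {at(c), at(e), holds(a), marked(a), marked(b), marked(c), marked(e)}
optimal plan length = 2; 2 > 1

No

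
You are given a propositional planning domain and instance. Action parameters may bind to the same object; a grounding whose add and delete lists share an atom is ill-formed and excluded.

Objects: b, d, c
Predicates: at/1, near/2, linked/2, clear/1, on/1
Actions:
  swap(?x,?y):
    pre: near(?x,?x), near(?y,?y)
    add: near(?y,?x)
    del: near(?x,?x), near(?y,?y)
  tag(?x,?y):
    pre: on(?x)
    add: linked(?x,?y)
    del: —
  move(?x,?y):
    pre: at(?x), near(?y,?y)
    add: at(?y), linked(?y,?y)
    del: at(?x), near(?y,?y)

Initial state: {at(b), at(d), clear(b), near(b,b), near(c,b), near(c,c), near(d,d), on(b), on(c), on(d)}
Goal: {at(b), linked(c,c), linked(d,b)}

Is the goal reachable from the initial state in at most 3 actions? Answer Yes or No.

1. tag(d,b)  →  {at(b), at(d), clear(b), linked(d,b), near(b,b), near(c,b), near(c,c), near(d,d), on(b), on(c), on(d)}
2. tag(c,c)  →  {at(b), at(d), clear(b), linked(c,c), linked(d,b), near(b,b), near(c,b), near(c,c), near(d,d), on(b), on(c), on(d)}
optimal plan length = 2; 2 ≤ 3

Yes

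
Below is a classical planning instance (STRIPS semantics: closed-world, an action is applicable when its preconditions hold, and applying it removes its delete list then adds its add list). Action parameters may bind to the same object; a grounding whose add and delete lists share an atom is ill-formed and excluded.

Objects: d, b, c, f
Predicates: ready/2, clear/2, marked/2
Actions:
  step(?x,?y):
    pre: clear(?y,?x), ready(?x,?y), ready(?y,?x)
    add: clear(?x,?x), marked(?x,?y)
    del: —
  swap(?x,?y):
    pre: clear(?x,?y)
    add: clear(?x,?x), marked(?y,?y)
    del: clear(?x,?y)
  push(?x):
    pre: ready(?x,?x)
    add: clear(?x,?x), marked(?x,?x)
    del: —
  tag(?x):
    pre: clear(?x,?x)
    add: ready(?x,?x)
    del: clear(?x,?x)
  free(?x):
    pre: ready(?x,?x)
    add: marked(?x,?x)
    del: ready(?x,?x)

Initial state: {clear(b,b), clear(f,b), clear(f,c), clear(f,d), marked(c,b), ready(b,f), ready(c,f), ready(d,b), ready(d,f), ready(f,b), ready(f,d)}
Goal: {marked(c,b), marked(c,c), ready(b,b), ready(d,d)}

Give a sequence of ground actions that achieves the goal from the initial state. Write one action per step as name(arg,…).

step(d,f); swap(f,c); tag(d); tag(b)

1. step(d,f)  →  {clear(b,b), clear(d,d), clear(f,b), clear(f,c), clear(f,d), marked(c,b), marked(d,f), ready(b,f), ready(c,f), ready(d,b), ready(d,f), ready(f,b), ready(f,d)}
2. swap(f,c)  →  {clear(b,b), clear(d,d), clear(f,b), clear(f,d), clear(f,f), marked(c,b), marked(c,c), marked(d,f), ready(b,f), ready(c,f), ready(d,b), ready(d,f), ready(f,b), ready(f,d)}
3. tag(d)  →  {clear(b,b), clear(f,b), clear(f,d), clear(f,f), marked(c,b), marked(c,c), marked(d,f), ready(b,f), ready(c,f), ready(d,b), ready(d,d), ready(d,f), ready(f,b), ready(f,d)}
4. tag(b)  →  {clear(f,b), clear(f,d), clear(f,f), marked(c,b), marked(c,c), marked(d,f), ready(b,b), ready(b,f), ready(c,f), ready(d,b), ready(d,d), ready(d,f), ready(f,b), ready(f,d)}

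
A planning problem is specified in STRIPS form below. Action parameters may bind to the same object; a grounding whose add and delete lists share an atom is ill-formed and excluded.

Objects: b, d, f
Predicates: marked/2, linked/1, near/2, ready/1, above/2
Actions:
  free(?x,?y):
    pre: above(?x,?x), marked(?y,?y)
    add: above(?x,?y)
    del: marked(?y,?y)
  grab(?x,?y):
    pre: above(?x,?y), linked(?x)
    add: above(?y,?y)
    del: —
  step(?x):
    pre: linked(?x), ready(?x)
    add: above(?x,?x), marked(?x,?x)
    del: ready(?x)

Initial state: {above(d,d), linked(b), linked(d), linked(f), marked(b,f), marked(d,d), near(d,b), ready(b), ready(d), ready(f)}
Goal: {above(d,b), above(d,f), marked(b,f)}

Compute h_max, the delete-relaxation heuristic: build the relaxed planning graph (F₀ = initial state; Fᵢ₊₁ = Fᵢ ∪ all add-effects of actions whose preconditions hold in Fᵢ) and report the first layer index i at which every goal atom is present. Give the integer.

2

F0 = init (10 atoms)
F1 = F0 ∪ {above(b,b), above(f,f), marked(b,b), marked(f,f)}  (14 atoms)
F2 = F1 ∪ {above(b,d), above(b,f), above(d,b), above(d,f), above(f,b), above(f,d)}  (20 atoms)
goal ⊆ F2  ⇒  h_max = 2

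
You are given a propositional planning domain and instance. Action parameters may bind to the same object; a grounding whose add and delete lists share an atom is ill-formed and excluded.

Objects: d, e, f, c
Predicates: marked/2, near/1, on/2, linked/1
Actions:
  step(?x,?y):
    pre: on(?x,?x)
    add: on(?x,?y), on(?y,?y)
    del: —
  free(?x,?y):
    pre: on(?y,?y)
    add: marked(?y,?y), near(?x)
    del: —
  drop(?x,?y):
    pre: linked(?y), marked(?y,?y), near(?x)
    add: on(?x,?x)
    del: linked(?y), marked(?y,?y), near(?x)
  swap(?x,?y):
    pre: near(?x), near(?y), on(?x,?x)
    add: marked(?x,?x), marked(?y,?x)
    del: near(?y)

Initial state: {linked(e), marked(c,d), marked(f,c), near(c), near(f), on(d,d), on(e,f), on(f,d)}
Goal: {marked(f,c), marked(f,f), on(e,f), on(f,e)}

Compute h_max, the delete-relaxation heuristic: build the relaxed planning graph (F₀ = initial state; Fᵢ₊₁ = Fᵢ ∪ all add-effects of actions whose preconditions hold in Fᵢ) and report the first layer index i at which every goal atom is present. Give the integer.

2

F0 = init (8 atoms)
F1 = F0 ∪ {marked(d,d), near(d), near(e), on(c,c), on(d,c), on(d,e), on(d,f), on(e,e), on(f,f)}  (17 atoms)
F2 = F1 ∪ {marked(c,c), marked(c,e), marked(c,f), marked(d,c), marked(d,e), marked(d,f), marked(e,c), marked(e,d), marked(e,e), marked(e,f), marked(f,d), marked(f,e), marked(f,f), on(c,d), on(c,e), on(c,f), on(e,c), on(e,d), on(f,c), on(f,e)}  (37 atoms)
goal ⊆ F2  ⇒  h_max = 2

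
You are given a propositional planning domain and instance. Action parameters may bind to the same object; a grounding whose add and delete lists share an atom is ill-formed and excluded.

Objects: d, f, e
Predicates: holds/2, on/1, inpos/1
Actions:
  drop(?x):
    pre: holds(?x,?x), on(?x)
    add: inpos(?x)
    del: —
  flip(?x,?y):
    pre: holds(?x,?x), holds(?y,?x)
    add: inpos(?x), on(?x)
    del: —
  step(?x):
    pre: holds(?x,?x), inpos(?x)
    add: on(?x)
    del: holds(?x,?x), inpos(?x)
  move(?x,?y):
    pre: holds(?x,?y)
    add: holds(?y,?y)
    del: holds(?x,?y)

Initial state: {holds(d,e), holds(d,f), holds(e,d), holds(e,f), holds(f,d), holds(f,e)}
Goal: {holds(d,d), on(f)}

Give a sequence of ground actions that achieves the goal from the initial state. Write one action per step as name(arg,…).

1. move(d,f)  →  {holds(d,e), holds(e,d), holds(e,f), holds(f,d), holds(f,e), holds(f,f)}
2. flip(f,f)  →  {holds(d,e), holds(e,d), holds(e,f), holds(f,d), holds(f,e), holds(f,f), inpos(f), on(f)}
3. move(f,d)  →  {holds(d,d), holds(d,e), holds(e,d), holds(e,f), holds(f,e), holds(f,f), inpos(f), on(f)}

move(d,f); flip(f,f); move(f,d)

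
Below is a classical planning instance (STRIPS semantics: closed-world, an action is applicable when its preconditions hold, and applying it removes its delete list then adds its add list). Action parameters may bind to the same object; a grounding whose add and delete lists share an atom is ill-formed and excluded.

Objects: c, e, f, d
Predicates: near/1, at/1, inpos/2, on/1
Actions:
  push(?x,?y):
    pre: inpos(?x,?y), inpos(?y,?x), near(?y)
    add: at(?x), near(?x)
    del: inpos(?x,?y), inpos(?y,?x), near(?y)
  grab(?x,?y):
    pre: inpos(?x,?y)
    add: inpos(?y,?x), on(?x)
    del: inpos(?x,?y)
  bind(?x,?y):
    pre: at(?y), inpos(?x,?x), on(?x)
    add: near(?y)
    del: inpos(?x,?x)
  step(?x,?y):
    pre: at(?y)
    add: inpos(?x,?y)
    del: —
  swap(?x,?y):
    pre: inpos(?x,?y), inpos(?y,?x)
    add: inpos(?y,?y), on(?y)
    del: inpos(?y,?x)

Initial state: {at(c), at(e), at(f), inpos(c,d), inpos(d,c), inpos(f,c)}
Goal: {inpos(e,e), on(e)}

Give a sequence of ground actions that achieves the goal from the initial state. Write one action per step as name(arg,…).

step(c,e); step(e,c); swap(c,e)

1. step(c,e)  →  {at(c), at(e), at(f), inpos(c,d), inpos(c,e), inpos(d,c), inpos(f,c)}
2. step(e,c)  →  {at(c), at(e), at(f), inpos(c,d), inpos(c,e), inpos(d,c), inpos(e,c), inpos(f,c)}
3. swap(c,e)  →  {at(c), at(e), at(f), inpos(c,d), inpos(c,e), inpos(d,c), inpos(e,e), inpos(f,c), on(e)}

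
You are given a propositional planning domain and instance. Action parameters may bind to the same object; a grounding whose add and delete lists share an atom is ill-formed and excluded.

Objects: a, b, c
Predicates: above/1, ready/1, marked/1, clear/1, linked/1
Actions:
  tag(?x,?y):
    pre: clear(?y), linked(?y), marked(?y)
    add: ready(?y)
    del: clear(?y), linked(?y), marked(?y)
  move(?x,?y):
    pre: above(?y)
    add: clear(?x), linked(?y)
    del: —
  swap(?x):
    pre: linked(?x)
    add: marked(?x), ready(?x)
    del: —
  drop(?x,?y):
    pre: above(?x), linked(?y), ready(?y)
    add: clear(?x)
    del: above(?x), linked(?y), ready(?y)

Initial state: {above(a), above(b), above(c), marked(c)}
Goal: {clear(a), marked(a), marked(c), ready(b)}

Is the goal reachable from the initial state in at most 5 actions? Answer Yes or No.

Yes

1. move(a,a)  →  {above(a), above(b), above(c), clear(a), linked(a), marked(c)}
2. move(a,b)  →  {above(a), above(b), above(c), clear(a), linked(a), linked(b), marked(c)}
3. swap(a)  →  {above(a), above(b), above(c), clear(a), linked(a), linked(b), marked(a), marked(c), ready(a)}
4. swap(b)  →  {above(a), above(b), above(c), clear(a), linked(a), linked(b), marked(a), marked(b), marked(c), ready(a), ready(b)}
optimal plan length = 4; 4 ≤ 5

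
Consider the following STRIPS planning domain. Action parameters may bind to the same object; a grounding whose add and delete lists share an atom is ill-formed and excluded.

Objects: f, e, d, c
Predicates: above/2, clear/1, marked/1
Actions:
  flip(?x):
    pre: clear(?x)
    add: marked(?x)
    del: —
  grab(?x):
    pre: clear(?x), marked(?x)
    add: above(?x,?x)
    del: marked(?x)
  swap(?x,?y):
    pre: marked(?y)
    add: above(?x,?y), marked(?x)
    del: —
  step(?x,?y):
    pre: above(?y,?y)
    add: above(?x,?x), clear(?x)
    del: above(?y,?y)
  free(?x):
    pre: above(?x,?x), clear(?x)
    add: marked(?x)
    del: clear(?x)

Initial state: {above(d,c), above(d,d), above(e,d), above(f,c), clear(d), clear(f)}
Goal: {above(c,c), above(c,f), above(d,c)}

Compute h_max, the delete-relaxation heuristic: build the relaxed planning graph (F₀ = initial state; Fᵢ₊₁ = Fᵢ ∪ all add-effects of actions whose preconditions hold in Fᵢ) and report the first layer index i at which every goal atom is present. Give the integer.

F0 = init (6 atoms)
F1 = F0 ∪ {above(c,c), above(e,e), above(f,f), clear(c), clear(e), marked(d), marked(f)}  (13 atoms)
F2 = F1 ∪ {above(c,d), above(c,f), above(d,f), above(e,f), above(f,d), marked(c), marked(e)}  (20 atoms)
goal ⊆ F2  ⇒  h_max = 2

2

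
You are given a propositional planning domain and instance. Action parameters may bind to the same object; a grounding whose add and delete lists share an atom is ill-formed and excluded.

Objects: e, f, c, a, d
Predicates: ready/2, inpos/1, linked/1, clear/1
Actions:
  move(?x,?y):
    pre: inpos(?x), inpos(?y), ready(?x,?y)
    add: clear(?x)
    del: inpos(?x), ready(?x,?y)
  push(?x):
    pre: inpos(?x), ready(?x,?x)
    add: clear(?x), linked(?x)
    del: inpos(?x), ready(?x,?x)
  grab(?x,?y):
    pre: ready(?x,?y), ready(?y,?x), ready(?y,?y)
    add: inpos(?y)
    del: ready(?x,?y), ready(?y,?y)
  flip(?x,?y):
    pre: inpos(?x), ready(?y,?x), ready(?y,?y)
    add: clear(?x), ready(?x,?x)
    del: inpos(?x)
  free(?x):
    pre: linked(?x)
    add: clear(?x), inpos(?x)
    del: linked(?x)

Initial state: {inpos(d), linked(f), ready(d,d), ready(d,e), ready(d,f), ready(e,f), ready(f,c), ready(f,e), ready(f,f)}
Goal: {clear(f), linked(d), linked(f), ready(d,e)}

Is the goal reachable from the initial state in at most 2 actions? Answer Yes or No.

1. push(d)  →  {clear(d), linked(d), linked(f), ready(d,e), ready(d,f), ready(e,f), ready(f,c), ready(f,e), ready(f,f)}
2. free(f)  →  {clear(d), clear(f), inpos(f), linked(d), ready(d,e), ready(d,f), ready(e,f), ready(f,c), ready(f,e), ready(f,f)}
3. push(f)  →  {clear(d), clear(f), linked(d), linked(f), ready(d,e), ready(d,f), ready(e,f), ready(f,c), ready(f,e)}
optimal plan length = 3; 3 > 2

No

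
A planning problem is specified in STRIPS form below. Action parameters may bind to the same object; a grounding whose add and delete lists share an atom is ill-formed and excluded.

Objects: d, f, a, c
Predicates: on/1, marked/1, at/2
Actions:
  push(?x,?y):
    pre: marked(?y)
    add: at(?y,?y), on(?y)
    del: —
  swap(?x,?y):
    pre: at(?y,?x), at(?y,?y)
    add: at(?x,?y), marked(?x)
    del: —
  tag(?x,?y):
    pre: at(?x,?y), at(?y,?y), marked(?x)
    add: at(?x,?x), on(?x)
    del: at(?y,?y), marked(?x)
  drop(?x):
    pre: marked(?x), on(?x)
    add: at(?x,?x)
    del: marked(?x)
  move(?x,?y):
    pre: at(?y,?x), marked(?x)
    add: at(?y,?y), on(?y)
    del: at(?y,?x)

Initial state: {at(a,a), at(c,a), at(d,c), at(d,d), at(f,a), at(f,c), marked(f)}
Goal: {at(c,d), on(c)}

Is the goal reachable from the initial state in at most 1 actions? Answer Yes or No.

No

1. swap(c,d)  →  {at(a,a), at(c,a), at(c,d), at(d,c), at(d,d), at(f,a), at(f,c), marked(c), marked(f)}
2. push(d,c)  →  {at(a,a), at(c,a), at(c,c), at(c,d), at(d,c), at(d,d), at(f,a), at(f,c), marked(c), marked(f), on(c)}
optimal plan length = 2; 2 > 1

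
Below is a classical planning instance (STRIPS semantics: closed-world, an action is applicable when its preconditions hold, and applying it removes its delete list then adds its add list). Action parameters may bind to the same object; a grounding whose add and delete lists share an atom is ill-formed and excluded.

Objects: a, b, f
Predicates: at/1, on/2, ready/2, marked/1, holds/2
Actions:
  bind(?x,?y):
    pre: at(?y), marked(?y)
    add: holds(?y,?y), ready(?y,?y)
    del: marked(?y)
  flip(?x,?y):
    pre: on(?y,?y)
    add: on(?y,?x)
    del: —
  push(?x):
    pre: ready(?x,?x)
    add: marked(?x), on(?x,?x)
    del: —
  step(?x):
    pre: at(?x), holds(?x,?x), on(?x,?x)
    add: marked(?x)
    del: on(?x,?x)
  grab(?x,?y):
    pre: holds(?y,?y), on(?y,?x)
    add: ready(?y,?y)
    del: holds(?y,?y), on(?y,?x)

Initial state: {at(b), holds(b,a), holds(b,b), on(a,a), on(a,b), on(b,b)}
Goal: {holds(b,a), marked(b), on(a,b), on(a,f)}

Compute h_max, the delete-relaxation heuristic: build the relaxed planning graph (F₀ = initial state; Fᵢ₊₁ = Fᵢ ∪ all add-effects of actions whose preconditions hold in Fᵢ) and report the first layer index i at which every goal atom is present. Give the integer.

1

F0 = init (6 atoms)
F1 = F0 ∪ {marked(b), on(a,f), on(b,a), on(b,f), ready(b,b)}  (11 atoms)
goal ⊆ F1  ⇒  h_max = 1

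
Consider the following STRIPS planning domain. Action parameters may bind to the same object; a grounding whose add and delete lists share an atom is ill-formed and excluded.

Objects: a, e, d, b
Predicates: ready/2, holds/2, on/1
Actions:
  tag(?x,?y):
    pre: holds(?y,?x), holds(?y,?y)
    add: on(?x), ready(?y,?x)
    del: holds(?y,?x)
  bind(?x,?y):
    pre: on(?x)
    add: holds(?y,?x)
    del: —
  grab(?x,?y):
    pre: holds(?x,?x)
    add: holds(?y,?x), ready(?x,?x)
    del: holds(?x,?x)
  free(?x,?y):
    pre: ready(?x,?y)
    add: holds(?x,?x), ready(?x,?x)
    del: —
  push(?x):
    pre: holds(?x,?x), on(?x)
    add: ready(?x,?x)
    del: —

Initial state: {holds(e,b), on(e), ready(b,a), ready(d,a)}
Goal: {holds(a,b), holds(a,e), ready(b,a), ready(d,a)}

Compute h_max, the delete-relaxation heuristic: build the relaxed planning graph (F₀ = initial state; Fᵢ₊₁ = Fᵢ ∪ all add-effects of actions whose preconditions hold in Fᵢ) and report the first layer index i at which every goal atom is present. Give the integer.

F0 = init (4 atoms)
F1 = F0 ∪ {holds(a,e), holds(b,b), holds(b,e), holds(d,d), holds(d,e), holds(e,e), ready(b,b), ready(d,d)}  (12 atoms)
F2 = F1 ∪ {holds(a,b), holds(a,d), holds(b,d), holds(d,b), holds(e,d), on(b), on(d), ready(b,e), ready(d,e), ready(e,b), ready(e,e)}  (23 atoms)
goal ⊆ F2  ⇒  h_max = 2

2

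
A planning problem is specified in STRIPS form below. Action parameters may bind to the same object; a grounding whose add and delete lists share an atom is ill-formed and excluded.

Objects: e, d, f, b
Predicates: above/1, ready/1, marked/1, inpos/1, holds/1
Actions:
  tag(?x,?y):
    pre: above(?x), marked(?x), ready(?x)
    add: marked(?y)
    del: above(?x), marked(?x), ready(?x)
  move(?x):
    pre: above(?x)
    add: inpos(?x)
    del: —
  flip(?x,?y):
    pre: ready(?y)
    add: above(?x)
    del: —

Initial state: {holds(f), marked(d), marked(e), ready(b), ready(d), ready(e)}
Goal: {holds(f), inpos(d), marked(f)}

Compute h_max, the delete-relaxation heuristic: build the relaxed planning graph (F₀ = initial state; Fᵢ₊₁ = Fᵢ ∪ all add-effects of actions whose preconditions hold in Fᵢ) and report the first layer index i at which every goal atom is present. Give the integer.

2

F0 = init (6 atoms)
F1 = F0 ∪ {above(b), above(d), above(e), above(f)}  (10 atoms)
F2 = F1 ∪ {inpos(b), inpos(d), inpos(e), inpos(f), marked(b), marked(f)}  (16 atoms)
goal ⊆ F2  ⇒  h_max = 2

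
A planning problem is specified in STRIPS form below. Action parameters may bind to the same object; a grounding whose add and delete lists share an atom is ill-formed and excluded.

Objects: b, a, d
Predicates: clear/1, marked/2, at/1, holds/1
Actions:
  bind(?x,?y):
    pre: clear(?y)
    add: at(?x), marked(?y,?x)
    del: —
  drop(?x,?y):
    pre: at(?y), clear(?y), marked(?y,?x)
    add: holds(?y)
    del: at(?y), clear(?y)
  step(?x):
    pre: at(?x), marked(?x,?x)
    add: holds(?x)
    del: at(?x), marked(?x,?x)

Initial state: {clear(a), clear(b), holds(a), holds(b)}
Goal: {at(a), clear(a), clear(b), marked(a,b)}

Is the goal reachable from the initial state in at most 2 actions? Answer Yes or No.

Yes

1. bind(b,a)  →  {at(b), clear(a), clear(b), holds(a), holds(b), marked(a,b)}
2. bind(a,b)  →  {at(a), at(b), clear(a), clear(b), holds(a), holds(b), marked(a,b), marked(b,a)}
optimal plan length = 2; 2 ≤ 2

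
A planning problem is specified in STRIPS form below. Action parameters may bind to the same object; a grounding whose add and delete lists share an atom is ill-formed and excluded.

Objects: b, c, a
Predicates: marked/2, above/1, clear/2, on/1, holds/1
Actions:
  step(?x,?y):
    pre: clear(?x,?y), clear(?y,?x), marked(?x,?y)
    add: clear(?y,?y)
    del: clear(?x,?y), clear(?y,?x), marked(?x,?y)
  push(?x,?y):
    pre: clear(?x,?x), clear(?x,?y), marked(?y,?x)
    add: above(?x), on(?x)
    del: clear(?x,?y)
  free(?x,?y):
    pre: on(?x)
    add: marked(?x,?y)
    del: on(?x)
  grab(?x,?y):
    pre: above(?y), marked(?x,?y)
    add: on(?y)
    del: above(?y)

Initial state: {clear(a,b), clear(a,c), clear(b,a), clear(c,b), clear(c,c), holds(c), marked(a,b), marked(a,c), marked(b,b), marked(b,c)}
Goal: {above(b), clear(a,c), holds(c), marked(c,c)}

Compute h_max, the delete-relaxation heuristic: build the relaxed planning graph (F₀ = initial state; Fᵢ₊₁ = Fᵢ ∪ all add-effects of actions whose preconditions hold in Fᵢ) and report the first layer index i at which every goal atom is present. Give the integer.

F0 = init (10 atoms)
F1 = F0 ∪ {above(c), clear(b,b), on(c)}  (13 atoms)
F2 = F1 ∪ {above(b), marked(c,a), marked(c,b), marked(c,c), on(b)}  (18 atoms)
goal ⊆ F2  ⇒  h_max = 2

2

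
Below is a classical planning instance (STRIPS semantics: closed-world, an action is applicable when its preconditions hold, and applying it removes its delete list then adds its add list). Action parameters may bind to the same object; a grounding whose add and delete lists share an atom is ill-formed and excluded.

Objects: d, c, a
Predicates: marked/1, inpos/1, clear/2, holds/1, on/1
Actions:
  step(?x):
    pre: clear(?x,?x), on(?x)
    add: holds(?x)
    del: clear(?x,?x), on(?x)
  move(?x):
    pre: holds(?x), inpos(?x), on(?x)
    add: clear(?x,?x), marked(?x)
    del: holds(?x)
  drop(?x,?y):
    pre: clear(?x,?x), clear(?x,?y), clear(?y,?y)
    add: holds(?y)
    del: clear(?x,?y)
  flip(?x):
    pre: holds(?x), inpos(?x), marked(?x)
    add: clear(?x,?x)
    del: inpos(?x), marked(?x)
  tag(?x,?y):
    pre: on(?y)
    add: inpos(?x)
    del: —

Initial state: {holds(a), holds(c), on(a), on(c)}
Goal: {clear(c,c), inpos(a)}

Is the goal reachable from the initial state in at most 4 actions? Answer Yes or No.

Yes

1. tag(c,c)  →  {holds(a), holds(c), inpos(c), on(a), on(c)}
2. move(c)  →  {clear(c,c), holds(a), inpos(c), marked(c), on(a), on(c)}
3. tag(a,c)  →  {clear(c,c), holds(a), inpos(a), inpos(c), marked(c), on(a), on(c)}
optimal plan length = 3; 3 ≤ 4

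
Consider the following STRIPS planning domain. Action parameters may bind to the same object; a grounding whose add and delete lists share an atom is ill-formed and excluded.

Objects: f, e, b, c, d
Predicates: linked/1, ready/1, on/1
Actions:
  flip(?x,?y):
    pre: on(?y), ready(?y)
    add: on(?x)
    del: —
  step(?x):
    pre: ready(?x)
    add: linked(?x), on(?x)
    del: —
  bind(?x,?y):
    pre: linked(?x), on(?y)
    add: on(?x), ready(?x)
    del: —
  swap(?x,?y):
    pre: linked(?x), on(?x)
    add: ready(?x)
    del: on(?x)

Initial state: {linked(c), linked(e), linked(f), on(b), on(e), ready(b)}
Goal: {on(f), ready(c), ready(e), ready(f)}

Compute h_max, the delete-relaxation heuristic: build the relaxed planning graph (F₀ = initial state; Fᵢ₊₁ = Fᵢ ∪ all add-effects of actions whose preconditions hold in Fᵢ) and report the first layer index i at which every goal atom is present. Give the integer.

1

F0 = init (6 atoms)
F1 = F0 ∪ {linked(b), on(c), on(d), on(f), ready(c), ready(e), ready(f)}  (13 atoms)
goal ⊆ F1  ⇒  h_max = 1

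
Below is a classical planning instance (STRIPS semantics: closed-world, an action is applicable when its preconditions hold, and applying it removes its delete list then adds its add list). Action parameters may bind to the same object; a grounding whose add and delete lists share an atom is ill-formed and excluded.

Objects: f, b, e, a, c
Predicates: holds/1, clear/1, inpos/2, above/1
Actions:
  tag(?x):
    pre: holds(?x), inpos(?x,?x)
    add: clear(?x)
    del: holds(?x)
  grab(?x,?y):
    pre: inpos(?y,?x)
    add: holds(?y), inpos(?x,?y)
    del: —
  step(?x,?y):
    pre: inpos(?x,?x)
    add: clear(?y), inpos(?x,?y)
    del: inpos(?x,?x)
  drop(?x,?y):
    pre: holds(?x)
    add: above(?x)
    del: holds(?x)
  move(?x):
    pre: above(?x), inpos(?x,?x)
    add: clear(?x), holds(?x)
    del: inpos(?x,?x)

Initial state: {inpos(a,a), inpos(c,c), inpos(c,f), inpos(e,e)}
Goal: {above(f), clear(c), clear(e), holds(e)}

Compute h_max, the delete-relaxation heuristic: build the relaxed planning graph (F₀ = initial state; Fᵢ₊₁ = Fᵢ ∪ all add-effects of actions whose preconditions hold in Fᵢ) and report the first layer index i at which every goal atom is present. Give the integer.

F0 = init (4 atoms)
F1 = F0 ∪ {clear(a), clear(b), clear(c), clear(e), clear(f), holds(a), holds(c), holds(e), inpos(a,b), inpos(a,c), inpos(a,e), inpos(a,f), inpos(c,a), inpos(c,b), inpos(c,e), inpos(e,a), inpos(e,b), inpos(e,c), inpos(e,f), inpos(f,c)}  (24 atoms)
F2 = F1 ∪ {above(a), above(c), above(e), holds(f), inpos(b,a), inpos(b,c), inpos(b,e), inpos(f,a), inpos(f,e)}  (33 atoms)
F3 = F2 ∪ {above(f), holds(b)}  (35 atoms)
goal ⊆ F3  ⇒  h_max = 3

3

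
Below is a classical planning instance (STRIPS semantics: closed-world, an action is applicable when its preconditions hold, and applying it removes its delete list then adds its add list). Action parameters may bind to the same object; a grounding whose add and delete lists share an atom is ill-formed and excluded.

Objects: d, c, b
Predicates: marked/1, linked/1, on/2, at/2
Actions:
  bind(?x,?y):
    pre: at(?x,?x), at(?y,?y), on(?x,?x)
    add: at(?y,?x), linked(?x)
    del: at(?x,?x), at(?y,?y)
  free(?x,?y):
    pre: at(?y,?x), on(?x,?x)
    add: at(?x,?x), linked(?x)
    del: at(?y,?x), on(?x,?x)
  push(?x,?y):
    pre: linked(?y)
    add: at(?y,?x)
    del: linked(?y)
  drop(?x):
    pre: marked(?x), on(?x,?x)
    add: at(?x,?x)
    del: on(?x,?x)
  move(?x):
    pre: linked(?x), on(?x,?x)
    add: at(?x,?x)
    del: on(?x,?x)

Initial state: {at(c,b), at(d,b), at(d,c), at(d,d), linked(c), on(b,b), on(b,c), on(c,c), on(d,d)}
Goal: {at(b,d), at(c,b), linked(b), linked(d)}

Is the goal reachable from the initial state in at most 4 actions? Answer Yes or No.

1. free(b,d)  →  {at(b,b), at(c,b), at(d,c), at(d,d), linked(b), linked(c), on(b,c), on(c,c), on(d,d)}
2. bind(d,b)  →  {at(b,d), at(c,b), at(d,c), linked(b), linked(c), linked(d), on(b,c), on(c,c), on(d,d)}
optimal plan length = 2; 2 ≤ 4

Yes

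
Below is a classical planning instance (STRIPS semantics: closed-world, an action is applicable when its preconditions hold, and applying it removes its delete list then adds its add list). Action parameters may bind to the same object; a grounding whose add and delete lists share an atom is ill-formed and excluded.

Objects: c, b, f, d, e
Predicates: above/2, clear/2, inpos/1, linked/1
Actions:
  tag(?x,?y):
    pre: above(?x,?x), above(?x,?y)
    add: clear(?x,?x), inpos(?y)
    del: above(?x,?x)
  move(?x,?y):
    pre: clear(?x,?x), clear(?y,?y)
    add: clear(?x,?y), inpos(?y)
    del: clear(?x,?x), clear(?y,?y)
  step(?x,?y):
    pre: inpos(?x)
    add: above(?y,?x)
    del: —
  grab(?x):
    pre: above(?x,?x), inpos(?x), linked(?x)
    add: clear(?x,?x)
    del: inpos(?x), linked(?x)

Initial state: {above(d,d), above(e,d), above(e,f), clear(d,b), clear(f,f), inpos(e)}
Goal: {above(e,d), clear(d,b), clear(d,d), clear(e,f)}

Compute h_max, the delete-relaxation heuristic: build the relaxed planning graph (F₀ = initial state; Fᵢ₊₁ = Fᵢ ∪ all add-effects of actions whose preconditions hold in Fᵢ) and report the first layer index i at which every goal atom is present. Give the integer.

3

F0 = init (6 atoms)
F1 = F0 ∪ {above(b,e), above(c,e), above(d,e), above(e,e), above(f,e), clear(d,d), inpos(d)}  (13 atoms)
F2 = F1 ∪ {above(b,d), above(c,d), above(f,d), clear(d,f), clear(e,e), clear(f,d), inpos(f)}  (20 atoms)
F3 = F2 ∪ {above(b,f), above(c,f), above(d,f), above(f,f), clear(d,e), clear(e,d), clear(e,f), clear(f,e)}  (28 atoms)
goal ⊆ F3  ⇒  h_max = 3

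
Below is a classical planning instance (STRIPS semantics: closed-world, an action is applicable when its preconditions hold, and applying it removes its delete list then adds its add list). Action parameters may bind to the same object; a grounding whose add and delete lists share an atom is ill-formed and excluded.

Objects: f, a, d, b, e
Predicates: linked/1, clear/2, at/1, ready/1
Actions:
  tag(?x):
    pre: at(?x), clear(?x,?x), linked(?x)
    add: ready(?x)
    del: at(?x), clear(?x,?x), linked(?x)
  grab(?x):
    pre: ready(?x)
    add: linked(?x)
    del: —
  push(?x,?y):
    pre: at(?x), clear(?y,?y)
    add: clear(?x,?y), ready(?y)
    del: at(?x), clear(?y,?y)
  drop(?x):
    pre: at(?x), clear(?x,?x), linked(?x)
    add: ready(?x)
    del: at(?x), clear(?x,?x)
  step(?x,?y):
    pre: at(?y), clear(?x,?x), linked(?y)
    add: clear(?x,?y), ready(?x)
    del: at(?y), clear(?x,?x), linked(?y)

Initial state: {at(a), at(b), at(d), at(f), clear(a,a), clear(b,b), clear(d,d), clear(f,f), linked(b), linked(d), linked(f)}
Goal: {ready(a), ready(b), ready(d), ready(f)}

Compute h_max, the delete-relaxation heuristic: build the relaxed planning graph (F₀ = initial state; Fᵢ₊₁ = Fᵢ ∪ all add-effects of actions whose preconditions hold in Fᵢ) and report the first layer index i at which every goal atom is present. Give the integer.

1

F0 = init (11 atoms)
F1 = F0 ∪ {clear(a,b), clear(a,d), clear(a,f), clear(b,a), clear(b,d), clear(b,f), clear(d,a), clear(d,b), clear(d,f), clear(f,a), clear(f,b), clear(f,d), ready(a), ready(b), ready(d), ready(f)}  (27 atoms)
goal ⊆ F1  ⇒  h_max = 1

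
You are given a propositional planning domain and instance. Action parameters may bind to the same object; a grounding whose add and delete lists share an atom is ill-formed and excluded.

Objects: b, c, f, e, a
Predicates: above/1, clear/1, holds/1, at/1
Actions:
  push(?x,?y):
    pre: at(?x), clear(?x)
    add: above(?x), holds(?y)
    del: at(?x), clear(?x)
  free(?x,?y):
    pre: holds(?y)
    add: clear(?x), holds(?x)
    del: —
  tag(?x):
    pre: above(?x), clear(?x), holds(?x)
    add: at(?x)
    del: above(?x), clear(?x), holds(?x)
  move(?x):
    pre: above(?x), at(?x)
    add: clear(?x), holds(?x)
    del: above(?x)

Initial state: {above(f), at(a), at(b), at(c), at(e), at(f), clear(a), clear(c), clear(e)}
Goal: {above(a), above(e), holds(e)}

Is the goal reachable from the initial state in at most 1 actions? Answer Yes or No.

No

1. push(e,b)  →  {above(e), above(f), at(a), at(b), at(c), at(f), clear(a), clear(c), holds(b)}
2. push(a,e)  →  {above(a), above(e), above(f), at(b), at(c), at(f), clear(c), holds(b), holds(e)}
optimal plan length = 2; 2 > 1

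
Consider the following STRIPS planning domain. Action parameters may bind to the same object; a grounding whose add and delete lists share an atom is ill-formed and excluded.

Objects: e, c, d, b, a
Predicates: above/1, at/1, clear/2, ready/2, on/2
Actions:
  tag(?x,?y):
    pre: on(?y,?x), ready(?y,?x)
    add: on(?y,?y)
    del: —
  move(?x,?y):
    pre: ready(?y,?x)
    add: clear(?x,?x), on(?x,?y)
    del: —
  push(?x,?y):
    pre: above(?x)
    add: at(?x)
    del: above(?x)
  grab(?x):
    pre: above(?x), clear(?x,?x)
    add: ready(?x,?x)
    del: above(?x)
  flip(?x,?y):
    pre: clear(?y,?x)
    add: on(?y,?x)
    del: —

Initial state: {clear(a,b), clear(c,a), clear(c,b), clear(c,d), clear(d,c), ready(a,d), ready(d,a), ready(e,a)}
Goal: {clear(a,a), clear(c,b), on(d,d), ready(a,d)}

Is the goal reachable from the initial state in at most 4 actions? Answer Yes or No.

Yes

1. move(d,a)  →  {clear(a,b), clear(c,a), clear(c,b), clear(c,d), clear(d,c), clear(d,d), on(d,a), ready(a,d), ready(d,a), ready(e,a)}
2. tag(a,d)  →  {clear(a,b), clear(c,a), clear(c,b), clear(c,d), clear(d,c), clear(d,d), on(d,a), on(d,d), ready(a,d), ready(d,a), ready(e,a)}
3. move(a,e)  →  {clear(a,a), clear(a,b), clear(c,a), clear(c,b), clear(c,d), clear(d,c), clear(d,d), on(a,e), on(d,a), on(d,d), ready(a,d), ready(d,a), ready(e,a)}
optimal plan length = 3; 3 ≤ 4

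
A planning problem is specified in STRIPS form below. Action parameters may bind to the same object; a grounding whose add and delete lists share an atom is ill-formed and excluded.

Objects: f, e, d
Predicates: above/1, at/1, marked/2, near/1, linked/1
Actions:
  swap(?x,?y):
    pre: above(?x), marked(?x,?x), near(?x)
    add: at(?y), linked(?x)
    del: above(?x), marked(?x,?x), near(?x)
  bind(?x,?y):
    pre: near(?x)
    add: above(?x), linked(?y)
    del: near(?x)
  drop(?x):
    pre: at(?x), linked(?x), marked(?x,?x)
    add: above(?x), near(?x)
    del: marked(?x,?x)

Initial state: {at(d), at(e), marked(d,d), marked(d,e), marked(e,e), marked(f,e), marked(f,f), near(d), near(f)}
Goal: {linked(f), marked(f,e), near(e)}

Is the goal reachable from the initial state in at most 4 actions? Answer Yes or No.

1. bind(f,f)  →  {above(f), at(d), at(e), linked(f), marked(d,d), marked(d,e), marked(e,e), marked(f,e), marked(f,f), near(d)}
2. bind(d,e)  →  {above(d), above(f), at(d), at(e), linked(e), linked(f), marked(d,d), marked(d,e), marked(e,e), marked(f,e), marked(f,f)}
3. drop(e)  →  {above(d), above(e), above(f), at(d), at(e), linked(e), linked(f), marked(d,d), marked(d,e), marked(f,e), marked(f,f), near(e)}
optimal plan length = 3; 3 ≤ 4

Yes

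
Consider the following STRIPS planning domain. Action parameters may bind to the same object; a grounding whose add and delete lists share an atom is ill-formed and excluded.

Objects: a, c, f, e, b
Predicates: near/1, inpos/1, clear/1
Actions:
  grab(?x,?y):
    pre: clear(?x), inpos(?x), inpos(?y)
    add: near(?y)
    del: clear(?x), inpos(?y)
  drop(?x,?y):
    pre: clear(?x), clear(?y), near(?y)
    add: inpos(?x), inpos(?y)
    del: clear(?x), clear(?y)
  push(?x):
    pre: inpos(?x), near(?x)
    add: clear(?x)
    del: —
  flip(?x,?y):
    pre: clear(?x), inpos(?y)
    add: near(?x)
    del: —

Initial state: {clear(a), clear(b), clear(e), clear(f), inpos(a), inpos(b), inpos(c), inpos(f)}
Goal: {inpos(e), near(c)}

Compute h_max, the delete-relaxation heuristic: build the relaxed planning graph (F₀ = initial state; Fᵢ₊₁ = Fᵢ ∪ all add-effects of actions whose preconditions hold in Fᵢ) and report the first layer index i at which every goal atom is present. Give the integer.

2

F0 = init (8 atoms)
F1 = F0 ∪ {near(a), near(b), near(c), near(e), near(f)}  (13 atoms)
F2 = F1 ∪ {clear(c), inpos(e)}  (15 atoms)
goal ⊆ F2  ⇒  h_max = 2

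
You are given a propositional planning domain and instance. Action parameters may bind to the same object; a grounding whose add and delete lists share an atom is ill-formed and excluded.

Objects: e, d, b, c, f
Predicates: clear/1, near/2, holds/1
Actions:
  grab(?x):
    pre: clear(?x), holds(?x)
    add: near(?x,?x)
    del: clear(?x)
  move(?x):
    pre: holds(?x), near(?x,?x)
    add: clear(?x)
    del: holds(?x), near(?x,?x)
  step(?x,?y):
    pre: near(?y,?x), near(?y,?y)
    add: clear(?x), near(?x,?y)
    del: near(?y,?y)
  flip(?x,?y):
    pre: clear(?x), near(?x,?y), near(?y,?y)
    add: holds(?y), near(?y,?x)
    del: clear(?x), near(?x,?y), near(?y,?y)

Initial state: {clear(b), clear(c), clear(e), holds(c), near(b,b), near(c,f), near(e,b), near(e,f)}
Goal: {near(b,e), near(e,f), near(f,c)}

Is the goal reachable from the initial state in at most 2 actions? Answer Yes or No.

No

1. grab(c)  →  {clear(b), clear(e), holds(c), near(b,b), near(c,c), near(c,f), near(e,b), near(e,f)}
2. step(f,c)  →  {clear(b), clear(e), clear(f), holds(c), near(b,b), near(c,f), near(e,b), near(e,f), near(f,c)}
3. flip(e,b)  →  {clear(b), clear(f), holds(b), holds(c), near(b,e), near(c,f), near(e,f), near(f,c)}
optimal plan length = 3; 3 > 2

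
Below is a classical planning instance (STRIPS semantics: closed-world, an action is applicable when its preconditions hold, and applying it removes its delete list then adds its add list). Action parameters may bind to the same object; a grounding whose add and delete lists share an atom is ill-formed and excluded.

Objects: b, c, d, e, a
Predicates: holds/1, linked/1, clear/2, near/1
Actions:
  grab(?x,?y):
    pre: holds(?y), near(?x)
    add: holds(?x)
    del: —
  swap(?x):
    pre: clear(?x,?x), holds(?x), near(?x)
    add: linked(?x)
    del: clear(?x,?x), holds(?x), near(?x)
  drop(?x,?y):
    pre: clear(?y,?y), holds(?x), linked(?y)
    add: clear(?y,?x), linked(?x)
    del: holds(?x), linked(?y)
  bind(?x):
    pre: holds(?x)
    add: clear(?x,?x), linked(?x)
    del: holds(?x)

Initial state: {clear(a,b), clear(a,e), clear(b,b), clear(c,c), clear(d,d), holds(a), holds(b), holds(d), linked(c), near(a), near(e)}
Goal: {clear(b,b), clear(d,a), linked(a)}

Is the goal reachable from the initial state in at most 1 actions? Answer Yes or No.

1. drop(d,c)  →  {clear(a,b), clear(a,e), clear(b,b), clear(c,c), clear(c,d), clear(d,d), holds(a), holds(b), linked(d), near(a), near(e)}
2. drop(a,d)  →  {clear(a,b), clear(a,e), clear(b,b), clear(c,c), clear(c,d), clear(d,a), clear(d,d), holds(b), linked(a), near(a), near(e)}
optimal plan length = 2; 2 > 1

No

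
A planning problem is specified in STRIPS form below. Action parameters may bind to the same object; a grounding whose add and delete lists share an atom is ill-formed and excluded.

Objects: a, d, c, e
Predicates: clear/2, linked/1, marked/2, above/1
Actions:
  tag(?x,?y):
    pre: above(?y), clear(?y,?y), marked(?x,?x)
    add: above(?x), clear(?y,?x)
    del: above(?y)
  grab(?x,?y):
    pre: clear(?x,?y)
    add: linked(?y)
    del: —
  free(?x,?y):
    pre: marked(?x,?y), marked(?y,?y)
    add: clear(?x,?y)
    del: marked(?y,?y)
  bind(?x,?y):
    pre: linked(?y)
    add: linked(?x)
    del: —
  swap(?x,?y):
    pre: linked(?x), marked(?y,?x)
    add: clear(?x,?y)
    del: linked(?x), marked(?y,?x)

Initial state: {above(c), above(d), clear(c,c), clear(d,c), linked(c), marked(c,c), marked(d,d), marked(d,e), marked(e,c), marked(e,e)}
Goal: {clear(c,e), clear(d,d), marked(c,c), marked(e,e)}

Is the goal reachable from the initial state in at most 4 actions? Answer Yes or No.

Yes

1. tag(e,c)  →  {above(d), above(e), clear(c,c), clear(c,e), clear(d,c), linked(c), marked(c,c), marked(d,d), marked(d,e), marked(e,c), marked(e,e)}
2. free(d,d)  →  {above(d), above(e), clear(c,c), clear(c,e), clear(d,c), clear(d,d), linked(c), marked(c,c), marked(d,e), marked(e,c), marked(e,e)}
optimal plan length = 2; 2 ≤ 4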